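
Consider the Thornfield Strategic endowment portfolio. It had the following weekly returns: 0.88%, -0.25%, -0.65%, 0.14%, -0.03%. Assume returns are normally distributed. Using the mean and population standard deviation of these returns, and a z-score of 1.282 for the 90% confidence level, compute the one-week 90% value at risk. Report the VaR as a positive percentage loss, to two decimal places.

0.63

μ = (0.88 − 0.25 − 0.65 + 0.14 − 0.03) / 5 = 0.090 / 5 = 0.0180%
Σ(r − μ)² = (0.88 − 0.0180)² + (-0.25 − 0.0180)² + (-0.65 − 0.0180)² + … = 1.2783
population σ = √(1.2783 / 5) = √0.2557 = 0.5057%
VaR = −(μ − z·σ) = −(0.0180 − 1.282 × 0.5057) = −(-0.6303) = 0.6303%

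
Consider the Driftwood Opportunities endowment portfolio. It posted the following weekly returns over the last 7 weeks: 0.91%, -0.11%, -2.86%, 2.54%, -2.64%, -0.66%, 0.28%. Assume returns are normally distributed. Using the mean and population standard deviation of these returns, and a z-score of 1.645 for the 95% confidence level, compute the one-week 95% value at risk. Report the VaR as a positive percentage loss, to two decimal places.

r̄ = (0.91 − 0.11 − 2.86 + 2.54 − 2.64 − 0.66 + 0.28) / 7 = -0.3629%
Population std dev = √[22.0333 / 7] = 1.7742%
VaR = −(r̄ − z·σ) = −(-0.3629 − 1.645 × 1.7742) = −(-3.2815) = 3.2815%

3.28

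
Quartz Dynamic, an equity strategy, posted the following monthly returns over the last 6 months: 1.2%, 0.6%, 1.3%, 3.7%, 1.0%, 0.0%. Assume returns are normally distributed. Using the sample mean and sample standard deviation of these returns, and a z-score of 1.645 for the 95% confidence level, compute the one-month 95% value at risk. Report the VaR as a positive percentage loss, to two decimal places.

0.79

r̄ = (1.2 + 0.6 + 1.3 + 3.7 + 1 + 0) / 6 = 7.80 / 6 = 1.3000%
Sample σ = √[Σ(r − r̄)² / 5] = √[8.0400 / 5] = √1.6080 = 1.2681%
VaR = −(r̄ − z·σ) = −(1.3000 − 1.645 × 1.2681) = −(-0.7860) = 0.7860%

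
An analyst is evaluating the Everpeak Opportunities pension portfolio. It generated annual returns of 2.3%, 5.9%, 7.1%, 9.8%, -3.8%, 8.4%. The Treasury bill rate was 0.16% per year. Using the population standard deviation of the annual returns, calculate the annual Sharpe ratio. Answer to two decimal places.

μ = (2.3 + 5.9 + 7.1 + 9.8 − 3.8 + 8.4) / 6 = 29.70 / 6 = 4.9500%
Population σ = √[Σ(r − μ)² / 6] = √[124.5350 / 6] = √20.7558 = 4.5559%
Sharpe = (μ − rf) / σ = (4.9500 − 0.16) / 4.5559 = 4.7900 / 4.5559 = 1.0514

1.05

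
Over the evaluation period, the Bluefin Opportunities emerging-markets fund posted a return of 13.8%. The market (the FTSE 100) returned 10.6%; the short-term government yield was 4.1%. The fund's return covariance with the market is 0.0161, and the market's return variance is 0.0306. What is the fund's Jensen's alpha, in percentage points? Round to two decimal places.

β = Cov / Var = 0.0161 / 0.0306 = 0.5261
E[R] = Rf + β(Rm − Rf) = 4.1% + 0.5261 × (10.6% − 4.1%) = 7.5197%
α = Rp − E[R] = 13.8% − 7.5197% = 6.2803

6.28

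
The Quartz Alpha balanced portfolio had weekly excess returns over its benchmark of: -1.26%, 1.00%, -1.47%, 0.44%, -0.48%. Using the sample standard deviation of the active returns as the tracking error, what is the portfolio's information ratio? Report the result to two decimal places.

-0.33

r̄ = (-1.26 + 1 − 1.47 + 0.44 − 0.48) / 5 = -1.770 / 5 = -0.3540%
Sample std dev = √[4.5459 / 4] = 1.0661%
IR = r̄ / tracking error = -0.3540 / 1.0661 = -0.3321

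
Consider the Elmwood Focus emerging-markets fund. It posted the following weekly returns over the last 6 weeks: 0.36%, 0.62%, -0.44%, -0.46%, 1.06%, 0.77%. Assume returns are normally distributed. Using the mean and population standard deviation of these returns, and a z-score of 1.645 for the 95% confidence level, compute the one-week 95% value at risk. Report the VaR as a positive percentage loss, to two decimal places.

0.64

r̄ = (0.36 + 0.62 − 0.44 − 0.46 + 1.06 + 0.77) / 6 = 0.3183%
Population σ = √[Σ(r − r̄)² / 6] = √[2.0277 / 6] = √0.3380 = 0.5814%
VaR = −(r̄ − z·σ) = −(0.3183 − 1.645 × 0.5814) = −(-0.6381) = 0.6381%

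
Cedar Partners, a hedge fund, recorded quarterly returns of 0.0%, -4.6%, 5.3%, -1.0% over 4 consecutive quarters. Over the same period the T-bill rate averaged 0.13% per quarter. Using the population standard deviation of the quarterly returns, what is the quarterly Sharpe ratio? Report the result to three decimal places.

μ = (0 − 4.6 + 5.3 − 1) / 4 = -0.30 / 4 = -0.0750%
Population std dev = √[50.2275 / 4] = 3.5436%
Sharpe = (μ − rf) / σ = (-0.0750 − 0.13) / 3.5436 = -0.2050 / 3.5436 = -0.0579

-0.058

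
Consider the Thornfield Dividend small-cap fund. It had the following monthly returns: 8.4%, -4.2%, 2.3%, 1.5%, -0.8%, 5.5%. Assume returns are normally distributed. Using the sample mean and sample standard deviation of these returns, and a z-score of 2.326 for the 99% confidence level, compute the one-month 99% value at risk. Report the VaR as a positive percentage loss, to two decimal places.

8.27

Mean return r̄ = 12.70 / 6 = 2.1167%
Σ(r − r̄)² = 99.7483; sample σ = √(99.7483/5) = 4.4665%
VaR = −(r̄ − z·σ) = −(2.1167 − 2.326 × 4.4665) = −(-8.2724) = 8.2724%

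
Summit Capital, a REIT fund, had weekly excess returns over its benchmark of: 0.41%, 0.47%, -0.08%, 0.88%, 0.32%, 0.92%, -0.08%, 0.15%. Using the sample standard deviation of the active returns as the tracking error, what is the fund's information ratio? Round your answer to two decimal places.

μ = (0.41 + 0.47 − 0.08 + 0.88 + 0.32 + 0.92 − 0.08 + 0.15) / 8 = 2.990 / 8 = 0.3738%
Σ(r − μ)² = (0.41 − 0.3738)² + (0.47 − 0.3738)² + … = 1.0300
sample σ = √(1.0300 / 7) = √0.1471 = 0.3835%
IR = μ / tracking error = 0.3738 / 0.3835 = 0.9747

0.97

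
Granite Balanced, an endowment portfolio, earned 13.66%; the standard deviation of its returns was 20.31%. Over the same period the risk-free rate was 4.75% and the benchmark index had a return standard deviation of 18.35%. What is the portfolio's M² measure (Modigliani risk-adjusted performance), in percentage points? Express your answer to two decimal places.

12.80

Sharpe = (Rp − Rf) / σp = (13.66% − 4.75%) / 20.31% = 0.4387
M² = Rf + Sharpe × σm = 4.75% + 0.4387 × 18.35% = 12.8001%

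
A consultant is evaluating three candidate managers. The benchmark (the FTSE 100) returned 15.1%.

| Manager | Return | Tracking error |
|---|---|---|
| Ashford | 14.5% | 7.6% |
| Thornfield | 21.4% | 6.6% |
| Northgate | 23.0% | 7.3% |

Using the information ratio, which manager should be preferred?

Ashford: IR = (14.5% − 15.1%) / 7.6% = -0.079
Thornfield: IR = (21.4% − 15.1%) / 6.6% = 0.955
Northgate: IR = (23.0% − 15.1%) / 7.3% = 1.082
Highest: Northgate (1.082).

Northgate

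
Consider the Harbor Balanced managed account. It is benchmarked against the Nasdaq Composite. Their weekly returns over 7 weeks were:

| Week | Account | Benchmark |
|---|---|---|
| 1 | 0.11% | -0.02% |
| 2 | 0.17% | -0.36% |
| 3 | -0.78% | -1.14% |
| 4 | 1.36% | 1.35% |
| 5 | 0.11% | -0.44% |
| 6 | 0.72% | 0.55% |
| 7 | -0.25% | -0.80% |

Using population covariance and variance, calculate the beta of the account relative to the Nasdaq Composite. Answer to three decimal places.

r̄p = 0.2057%,  r̄m = -0.1229%
Cov = Σ(rp − r̄p)(rm − r̄m) / 7 = 0.4838
Var(rm) = Σ(rm − r̄m)² / 7 = 0.6118
β = Cov / Var = 0.4838 / 0.6118 = 0.7908

0.791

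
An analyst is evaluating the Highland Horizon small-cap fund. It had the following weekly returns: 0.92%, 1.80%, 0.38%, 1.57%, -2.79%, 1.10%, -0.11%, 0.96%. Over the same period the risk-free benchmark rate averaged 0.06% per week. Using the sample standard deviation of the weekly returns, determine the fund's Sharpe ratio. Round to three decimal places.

0.288

r̄ = (0.92 + 1.8 + 0.38 + 1.57 − 2.79 + 1.1 − 0.11 + 0.96) / 8 = 0.4788%
Σ(r − r̄)² = 14.7899; sample σ = √(14.7899/7) = 1.4536%
Sharpe = (r̄ − rf) / σ = (0.4788 − 0.06) / 1.4536 = 0.4188 / 1.4536 = 0.2881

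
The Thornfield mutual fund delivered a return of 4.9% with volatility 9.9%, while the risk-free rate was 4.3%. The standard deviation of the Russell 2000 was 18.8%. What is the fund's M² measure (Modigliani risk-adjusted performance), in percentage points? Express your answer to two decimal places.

Sharpe = (Rp − Rf) / σp = (4.9% − 4.3%) / 9.9% = 0.0606
M² = Rf + Sharpe × σm = 4.3% + 0.0606 × 18.8% = 5.4393%

5.44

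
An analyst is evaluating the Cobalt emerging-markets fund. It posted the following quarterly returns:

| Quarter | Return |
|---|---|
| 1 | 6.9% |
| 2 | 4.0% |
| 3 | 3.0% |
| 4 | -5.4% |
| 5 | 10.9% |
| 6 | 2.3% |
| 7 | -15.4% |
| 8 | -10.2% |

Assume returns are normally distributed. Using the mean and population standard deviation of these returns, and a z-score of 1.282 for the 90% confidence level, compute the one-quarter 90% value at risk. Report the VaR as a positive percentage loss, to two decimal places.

11.26

r̄ = (6.9 + 4 + 3 − 5.4 + 10.9 + 2.3 − 15.4 − 10.2) / 8 = -0.4875%
Σ(r − r̄)² = 565.1688; population σ = √(565.1688/8) = 8.4051%
VaR = −(r̄ − z·σ) = −(-0.4875 − 1.282 × 8.4051) = −(-11.2628) = 11.2628%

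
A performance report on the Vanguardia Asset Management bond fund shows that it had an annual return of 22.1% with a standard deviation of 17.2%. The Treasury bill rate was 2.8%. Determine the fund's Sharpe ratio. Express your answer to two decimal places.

Sharpe = (Rp − Rf) / σp = (22.1% − 2.8%) / 17.2% = 19.30% / 17.2% = 1.1221

1.12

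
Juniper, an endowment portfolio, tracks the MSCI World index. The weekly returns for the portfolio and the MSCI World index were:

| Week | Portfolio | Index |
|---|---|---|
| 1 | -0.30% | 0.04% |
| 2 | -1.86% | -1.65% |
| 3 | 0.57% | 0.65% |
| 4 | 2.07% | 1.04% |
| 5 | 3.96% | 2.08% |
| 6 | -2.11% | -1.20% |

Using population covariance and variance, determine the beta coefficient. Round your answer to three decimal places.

1.623

r̄p = 0.3883%,  r̄m = 0.1600%
Cov = Σ(rp − r̄p)(rm − r̄m) / 6 = 2.6627
Var(rm) = Σ(rm − r̄m)² / 6 = 1.6402
β = Cov / Var = 2.6627 / 1.6402 = 1.6234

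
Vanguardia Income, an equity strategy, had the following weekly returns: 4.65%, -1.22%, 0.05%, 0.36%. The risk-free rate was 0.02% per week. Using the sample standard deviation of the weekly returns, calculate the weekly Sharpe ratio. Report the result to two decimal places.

0.37

r̄ = (4.65 − 1.22 + 0.05 + 0.36) / 4 = 3.840 / 4 = 0.9600%
Sample std dev = √[19.5566 / 3] = 2.5532%
Sharpe = (r̄ − rf) / σ = (0.9600 − 0.02) / 2.5532 = 0.9400 / 2.5532 = 0.3682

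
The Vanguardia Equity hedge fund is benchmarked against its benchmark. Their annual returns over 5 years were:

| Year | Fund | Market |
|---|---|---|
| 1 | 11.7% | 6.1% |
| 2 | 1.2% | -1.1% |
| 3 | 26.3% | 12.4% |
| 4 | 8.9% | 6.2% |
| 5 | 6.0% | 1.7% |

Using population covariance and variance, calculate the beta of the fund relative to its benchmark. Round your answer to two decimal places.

r̄p = 10.8200%,  r̄m = 5.0600%
Cov = Σ(rp − r̄p)(rm − r̄m) / 5 = 37.5608
Var(rm) = Σ(rm − r̄m)² / 5 = 21.0984
β = Cov / Var = 37.5608 / 21.0984 = 1.7803

1.78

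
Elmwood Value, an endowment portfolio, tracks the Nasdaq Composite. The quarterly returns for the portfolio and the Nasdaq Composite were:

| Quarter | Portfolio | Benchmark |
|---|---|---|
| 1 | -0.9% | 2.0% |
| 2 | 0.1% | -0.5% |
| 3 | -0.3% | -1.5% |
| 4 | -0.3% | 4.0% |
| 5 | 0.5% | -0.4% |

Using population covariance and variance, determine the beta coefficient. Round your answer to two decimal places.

r̄p = -0.1800%,  r̄m = 0.7200%
Cov = Σ(rp − r̄p)(rm − r̄m) / 5 = -0.4304
Var(rm) = Σ(rm − r̄m)² / 5 = 4.0136
β = Cov / Var = -0.4304 / 4.0136 = -0.1072

-0.11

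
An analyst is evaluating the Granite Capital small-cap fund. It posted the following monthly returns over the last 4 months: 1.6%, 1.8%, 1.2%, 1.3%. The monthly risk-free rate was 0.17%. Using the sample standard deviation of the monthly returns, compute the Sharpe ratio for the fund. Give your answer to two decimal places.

Mean return r̄ = 5.90 / 4 = 1.4750%
Σ(r − r̄)² = 0.2275; sample σ = √(0.2275/3) = 0.2754%
Sharpe = (r̄ − rf) / σ = (1.4750 − 0.17) / 0.2754 = 1.3050 / 0.2754 = 4.7386

4.74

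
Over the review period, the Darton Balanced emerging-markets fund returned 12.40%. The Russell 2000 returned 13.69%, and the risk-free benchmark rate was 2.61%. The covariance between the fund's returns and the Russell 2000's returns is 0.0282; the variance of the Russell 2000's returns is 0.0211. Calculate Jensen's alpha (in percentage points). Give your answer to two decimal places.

-5.02

β = Cov / Var = 0.0282 / 0.0211 = 1.3365
E[R] = Rf + β(Rm − Rf) = 2.61% + 1.3365 × (13.69% − 2.61%) = 17.4184%
α = Rp − E[R] = 12.40% − 17.4184% = -5.0184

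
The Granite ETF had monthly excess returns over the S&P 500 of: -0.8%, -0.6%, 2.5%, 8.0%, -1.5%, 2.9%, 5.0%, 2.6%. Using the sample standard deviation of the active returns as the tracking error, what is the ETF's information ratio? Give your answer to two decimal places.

r̄ = (-0.8 − 0.6 + 2.5 + 8 − 1.5 + 2.9 + 5 + 2.6) / 8 = 2.2625%
Σ(r − r̄)² = (-0.8 − 2.2625)² + (-0.6 − 2.2625)² + … = 72.7188
σ = √[72.7188 / 7] = 3.2231%
IR = r̄ / tracking error = 2.2625 / 3.2231 = 0.7020

0.70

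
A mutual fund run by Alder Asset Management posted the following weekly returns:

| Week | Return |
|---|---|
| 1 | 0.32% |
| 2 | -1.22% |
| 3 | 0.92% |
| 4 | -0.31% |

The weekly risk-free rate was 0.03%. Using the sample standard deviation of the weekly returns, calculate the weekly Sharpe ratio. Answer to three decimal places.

-0.112

Mean return μ = -0.290 / 4 = -0.0725%
Σ(r − μ)² = (0.32 − (-0.0725))² + (-1.22 − (-0.0725))² + … = 2.5123
σ = √[2.5123 / 3] = 0.9151%
Sharpe = (μ − rf) / σ = (-0.0725 − 0.03) / 0.9151 = -0.1025 / 0.9151 = -0.1120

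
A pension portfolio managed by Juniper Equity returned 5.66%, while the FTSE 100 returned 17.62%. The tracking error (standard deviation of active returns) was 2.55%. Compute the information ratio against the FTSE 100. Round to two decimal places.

IR = (Rp − Rb) / TE = (5.66% − 17.62%) / 2.55% = -11.96% / 2.55% = -4.6902

-4.69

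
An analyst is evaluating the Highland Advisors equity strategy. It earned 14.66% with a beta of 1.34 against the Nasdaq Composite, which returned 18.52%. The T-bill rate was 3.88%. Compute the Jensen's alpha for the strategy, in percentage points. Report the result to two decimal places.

-8.84

CAPM expected return = Rf + β(Rm − Rf) = 3.88% + 1.34 × (18.52% − 3.88%) = 3.88 + 1.34 × 14.64 = 23.4976%
Jensen's α = Rp − E[R] = 14.66% − 23.4976% = -8.8376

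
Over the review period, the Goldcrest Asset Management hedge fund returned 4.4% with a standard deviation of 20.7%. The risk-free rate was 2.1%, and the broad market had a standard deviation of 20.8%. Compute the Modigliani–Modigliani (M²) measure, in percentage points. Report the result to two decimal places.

Sharpe = (Rp − Rf) / σp = (4.4% − 2.1%) / 20.7% = 0.1111
M² = Rf + Sharpe × σm = 2.1% + 0.1111 × 20.8% = 4.4109%

4.41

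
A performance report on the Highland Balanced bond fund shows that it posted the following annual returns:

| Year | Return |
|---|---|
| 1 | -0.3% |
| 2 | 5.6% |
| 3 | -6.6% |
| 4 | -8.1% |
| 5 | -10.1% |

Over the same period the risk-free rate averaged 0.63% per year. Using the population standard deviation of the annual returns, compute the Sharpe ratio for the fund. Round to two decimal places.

μ = (-0.3 + 5.6 − 6.6 − 8.1 − 10.1) / 5 = -19.50 / 5 = -3.9000%
Σ(r − μ)² = (-0.3 − (-3.9000))² + (5.6 − (-3.9000))² + (-6.6 − (-3.9000))² + … = 166.5800
population σ = √(166.5800 / 5) = √33.3160 = 5.7720%
Sharpe = (μ − rf) / σ = (-3.9000 − 0.63) / 5.7720 = -4.5300 / 5.7720 = -0.7848

-0.78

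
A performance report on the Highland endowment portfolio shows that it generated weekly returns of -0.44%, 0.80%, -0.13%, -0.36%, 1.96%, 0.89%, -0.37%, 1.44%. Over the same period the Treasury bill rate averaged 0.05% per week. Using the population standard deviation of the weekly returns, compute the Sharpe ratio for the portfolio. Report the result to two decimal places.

0.49

Mean return μ = 3.790 / 8 = 0.4738%
Population std dev = √[6.0288 / 8] = 0.8681%
Sharpe = (μ − rf) / σ = (0.4738 − 0.05) / 0.8681 = 0.4238 / 0.8681 = 0.4882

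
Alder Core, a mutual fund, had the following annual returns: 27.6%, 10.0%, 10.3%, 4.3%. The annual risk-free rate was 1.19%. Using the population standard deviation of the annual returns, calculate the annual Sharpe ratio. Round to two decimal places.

Mean return μ = 52.20 / 4 = 13.0500%
Population σ = √[Σ(r − μ)² / 4] = √[305.1300 / 4] = √76.2825 = 8.7340%
Sharpe = (μ − rf) / σ = (13.0500 − 1.19) / 8.7340 = 11.8600 / 8.7340 = 1.3579

1.36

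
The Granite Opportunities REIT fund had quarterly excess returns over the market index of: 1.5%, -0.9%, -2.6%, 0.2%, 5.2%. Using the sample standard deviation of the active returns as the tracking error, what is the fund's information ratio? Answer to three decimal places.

μ = (1.5 − 0.9 − 2.6 + 0.2 + 5.2) / 5 = 3.40 / 5 = 0.6800%
Sample std dev = √[34.5880 / 4] = 2.9406%
IR = μ / tracking error = 0.6800 / 2.9406 = 0.2312

0.231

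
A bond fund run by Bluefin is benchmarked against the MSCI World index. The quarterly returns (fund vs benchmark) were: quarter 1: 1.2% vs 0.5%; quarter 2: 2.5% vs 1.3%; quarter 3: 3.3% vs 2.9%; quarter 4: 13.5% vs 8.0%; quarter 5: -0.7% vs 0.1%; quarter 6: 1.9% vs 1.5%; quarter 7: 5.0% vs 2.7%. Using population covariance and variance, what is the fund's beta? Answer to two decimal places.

r̄p = 3.8143%,  r̄m = 2.4286%
Cov = Σ(rp − r̄p)(rm − r̄m) / 7 = 10.4082
Var(rm) = Σ(rm − r̄m)² / 7 = 6.0878
β = Cov / Var = 10.4082 / 6.0878 = 1.7097

1.71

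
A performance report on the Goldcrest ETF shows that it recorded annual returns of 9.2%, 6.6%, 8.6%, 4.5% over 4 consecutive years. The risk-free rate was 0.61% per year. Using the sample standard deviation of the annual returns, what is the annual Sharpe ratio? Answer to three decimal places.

3.106

r̄ = (9.2 + 6.6 + 8.6 + 4.5) / 4 = 28.90 / 4 = 7.2250%
Σ(r − r̄)² = 13.6075; sample σ = √(13.6075/3) = 2.1297%
Sharpe = (r̄ − rf) / σ = (7.2250 − 0.61) / 2.1297 = 6.6150 / 2.1297 = 3.1061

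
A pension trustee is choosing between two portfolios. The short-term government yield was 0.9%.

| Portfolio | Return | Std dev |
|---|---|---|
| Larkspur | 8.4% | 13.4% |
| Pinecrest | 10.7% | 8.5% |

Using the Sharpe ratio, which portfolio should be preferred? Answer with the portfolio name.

Pinecrest

Larkspur: Sharpe ratio = (8.4% − 0.9%) / 13.4% = 0.560
Pinecrest: Sharpe ratio = (10.7% − 0.9%) / 8.5% = 1.153
Highest: Pinecrest (1.153).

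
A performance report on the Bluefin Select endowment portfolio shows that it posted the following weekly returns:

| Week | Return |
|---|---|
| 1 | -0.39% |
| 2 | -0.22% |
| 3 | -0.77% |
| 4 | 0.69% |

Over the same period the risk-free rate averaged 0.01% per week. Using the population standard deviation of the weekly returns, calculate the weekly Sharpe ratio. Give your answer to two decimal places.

r̄ = (-0.39 − 0.22 − 0.77 + 0.69) / 4 = -0.1725%
Σ(r − r̄)² = 1.1505; population σ = √(1.1505/4) = 0.5363%
Sharpe = (r̄ − rf) / σ = (-0.1725 − 0.01) / 0.5363 = -0.1825 / 0.5363 = -0.3403

-0.34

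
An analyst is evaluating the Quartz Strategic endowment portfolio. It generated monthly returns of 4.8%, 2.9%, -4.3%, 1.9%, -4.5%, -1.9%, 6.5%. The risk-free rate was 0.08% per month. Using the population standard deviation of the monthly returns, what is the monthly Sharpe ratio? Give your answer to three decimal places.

0.170

Mean return r̄ = 5.40 / 7 = 0.7714%
Population σ = √[Σ(r − r̄)² / 7] = √[115.4943 / 7] = √16.4992 = 4.0619%
Sharpe = (r̄ − rf) / σ = (0.7714 − 0.08) / 4.0619 = 0.6914 / 4.0619 = 0.1702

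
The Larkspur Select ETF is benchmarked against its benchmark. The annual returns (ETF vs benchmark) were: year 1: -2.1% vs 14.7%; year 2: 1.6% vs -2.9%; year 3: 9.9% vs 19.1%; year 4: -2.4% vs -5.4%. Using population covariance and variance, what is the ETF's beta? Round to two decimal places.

0.27

r̄p = 1.7500%,  r̄m = 6.3750%
Cov = Σ(rp − r̄p)(rm − r̄m) / 4 = 30.4788
Var(rm) = Σ(rm − r̄m)² / 4 = 113.9769
β = Cov / Var = 30.4788 / 113.9769 = 0.2674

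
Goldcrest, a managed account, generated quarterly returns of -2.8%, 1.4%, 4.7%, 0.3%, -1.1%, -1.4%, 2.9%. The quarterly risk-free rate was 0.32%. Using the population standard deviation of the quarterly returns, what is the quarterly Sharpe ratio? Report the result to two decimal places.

r̄ = (-2.8 + 1.4 + 4.7 + 0.3 − 1.1 − 1.4 + 2.9) / 7 = 0.5714%
Population σ = √[Σ(r − r̄)² / 7] = √[41.2743 / 7] = √5.8963 = 2.4282%
Sharpe = (r̄ − rf) / σ = (0.5714 − 0.32) / 2.4282 = 0.2514 / 2.4282 = 0.1035

0.10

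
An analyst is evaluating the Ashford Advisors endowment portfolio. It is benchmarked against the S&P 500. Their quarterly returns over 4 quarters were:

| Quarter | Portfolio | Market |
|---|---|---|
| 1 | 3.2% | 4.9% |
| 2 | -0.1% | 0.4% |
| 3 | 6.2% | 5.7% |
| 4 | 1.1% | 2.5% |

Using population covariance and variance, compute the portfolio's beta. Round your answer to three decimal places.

r̄p = 2.6000%,  r̄m = 3.3750%
Cov = Σ(rp − r̄p)(rm − r̄m) / 4 = 4.6575
Var(rm) = Σ(rm − r̄m)² / 4 = 4.3369
β = Cov / Var = 4.6575 / 4.3369 = 1.0739

1.074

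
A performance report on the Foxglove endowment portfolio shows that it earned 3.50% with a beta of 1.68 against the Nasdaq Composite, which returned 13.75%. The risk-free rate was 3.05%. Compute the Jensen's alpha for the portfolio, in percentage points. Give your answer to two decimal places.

-17.53

CAPM expected return = Rf + β(Rm − Rf) = 3.05% + 1.68 × (13.75% − 3.05%) = 3.05 + 1.68 × 10.70 = 21.0260%
Jensen's α = Rp − E[R] = 3.50% − 21.0260% = -17.5260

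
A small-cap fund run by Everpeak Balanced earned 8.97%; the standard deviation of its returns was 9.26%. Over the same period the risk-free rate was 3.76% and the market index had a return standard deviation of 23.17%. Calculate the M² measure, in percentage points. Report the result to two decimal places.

Sharpe = (Rp − Rf) / σp = (8.97% − 3.76%) / 9.26% = 0.5626
M² = Rf + Sharpe × σm = 3.76% + 0.5626 × 23.17% = 16.7954%

16.80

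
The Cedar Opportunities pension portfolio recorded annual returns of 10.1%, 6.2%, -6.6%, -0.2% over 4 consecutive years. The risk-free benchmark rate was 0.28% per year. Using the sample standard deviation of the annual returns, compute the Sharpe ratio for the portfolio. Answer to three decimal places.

0.286

Mean return r̄ = 9.50 / 4 = 2.3750%
Sample std dev = √[161.4875 / 3] = 7.3368%
Sharpe = (r̄ − rf) / σ = (2.3750 − 0.28) / 7.3368 = 2.0950 / 7.3368 = 0.2855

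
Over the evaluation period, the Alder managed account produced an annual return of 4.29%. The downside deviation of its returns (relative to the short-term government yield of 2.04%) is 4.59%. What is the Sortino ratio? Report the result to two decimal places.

0.49

Sortino = (Rp − Rf) / σd = (4.29% − 2.04%) / 4.59% = 2.25% / 4.59% = 0.4902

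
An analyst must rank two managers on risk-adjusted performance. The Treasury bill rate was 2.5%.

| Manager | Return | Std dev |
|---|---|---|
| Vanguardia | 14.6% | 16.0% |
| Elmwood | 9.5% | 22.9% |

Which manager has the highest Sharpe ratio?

Vanguardia

Vanguardia: Sharpe ratio = (14.6% − 2.5%) / 16.0% = 0.756
Elmwood: Sharpe ratio = (9.5% − 2.5%) / 22.9% = 0.306
Highest: Vanguardia (0.756).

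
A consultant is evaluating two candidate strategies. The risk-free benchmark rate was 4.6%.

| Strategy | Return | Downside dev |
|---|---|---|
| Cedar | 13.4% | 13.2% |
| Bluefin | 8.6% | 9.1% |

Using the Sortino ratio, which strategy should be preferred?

Cedar: Sortino ratio = (13.4% − 4.6%) / 13.2% = 0.667
Bluefin: Sortino ratio = (8.6% − 4.6%) / 9.1% = 0.440
Highest: Cedar (0.667).

Cedar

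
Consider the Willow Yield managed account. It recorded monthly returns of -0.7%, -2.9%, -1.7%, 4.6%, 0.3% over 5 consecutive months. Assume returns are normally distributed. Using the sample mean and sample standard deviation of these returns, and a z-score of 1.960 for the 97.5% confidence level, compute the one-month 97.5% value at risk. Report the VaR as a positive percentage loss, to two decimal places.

r̄ = (-0.7 − 2.9 − 1.7 + 4.6 + 0.3) / 5 = -0.40 / 5 = -0.0800%
Σ(r − r̄)² = (-0.7 − (-0.0800))² + (-2.9 − (-0.0800))² + (-1.7 − (-0.0800))² + … = 33.0080
σ = √[33.0080 / 4] = 2.8726%
VaR = −(r̄ − z·σ) = −(-0.0800 − 1.960 × 2.8726) = −(-5.7103) = 5.7103%

5.71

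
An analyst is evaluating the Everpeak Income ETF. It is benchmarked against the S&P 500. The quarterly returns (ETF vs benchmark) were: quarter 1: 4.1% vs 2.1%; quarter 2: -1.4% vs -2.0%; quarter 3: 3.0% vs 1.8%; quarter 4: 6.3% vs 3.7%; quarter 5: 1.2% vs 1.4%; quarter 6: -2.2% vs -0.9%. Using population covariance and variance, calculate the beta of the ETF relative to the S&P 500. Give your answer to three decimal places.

r̄p = 1.8333%,  r̄m = 1.0167%
Cov = Σ(rp − r̄p)(rm − r̄m) / 6 = 5.4328
Var(rm) = Σ(rm − r̄m)² / 6 = 3.6514
β = Cov / Var = 5.4328 / 3.6514 = 1.4879

1.488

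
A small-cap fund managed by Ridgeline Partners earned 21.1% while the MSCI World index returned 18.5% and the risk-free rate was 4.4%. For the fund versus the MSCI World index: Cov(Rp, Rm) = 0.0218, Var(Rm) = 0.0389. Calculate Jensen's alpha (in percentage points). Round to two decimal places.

8.80

β = Cov / Var = 0.0218 / 0.0389 = 0.5604
E[R] = Rf + β(Rm − Rf) = 4.4% + 0.5604 × (18.5% − 4.4%) = 12.3016%
α = Rp − E[R] = 21.1% − 12.3016% = 8.7984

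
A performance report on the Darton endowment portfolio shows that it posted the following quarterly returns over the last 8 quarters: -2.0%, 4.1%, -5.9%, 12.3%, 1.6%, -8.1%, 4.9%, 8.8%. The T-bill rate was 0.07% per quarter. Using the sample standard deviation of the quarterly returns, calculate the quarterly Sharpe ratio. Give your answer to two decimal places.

0.27

μ = (-2 + 4.1 − 5.9 + 12.3 + 1.6 − 8.1 + 4.9 + 8.8) / 8 = 1.9625%
Sample σ = √[Σ(r − μ)² / 7] = √[345.7188 / 7] = √49.3884 = 7.0277%
Sharpe = (μ − rf) / σ = (1.9625 − 0.07) / 7.0277 = 1.8925 / 7.0277 = 0.2693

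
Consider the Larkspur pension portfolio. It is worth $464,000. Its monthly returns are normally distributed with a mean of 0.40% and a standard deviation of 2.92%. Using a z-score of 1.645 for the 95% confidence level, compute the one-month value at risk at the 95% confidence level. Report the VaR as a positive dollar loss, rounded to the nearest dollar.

Return at the 95% tail: μ − z·σ = 0.40% − 1.645 × 2.92% = 0.4 − 4.8034 = -4.4034%
VaR = −(-4.4034%) × $464,000 = 4.4034% × $464,000 = $20,432

$20,432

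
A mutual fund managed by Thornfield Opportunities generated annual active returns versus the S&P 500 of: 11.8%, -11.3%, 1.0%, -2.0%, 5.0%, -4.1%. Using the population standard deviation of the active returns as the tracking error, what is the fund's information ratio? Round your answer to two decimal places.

0.01

μ = (11.8 − 11.3 + 1 − 2 + 5 − 4.1) / 6 = 0.40 / 6 = 0.0667%
Σ(r − μ)² = (11.8 − 0.0667)² + (-11.3 − 0.0667)² + (1 − 0.0667)² + … = 313.7133
population σ = √(313.7133 / 6) = √52.2856 = 7.2309%
IR = μ / tracking error = 0.0667 / 7.2309 = 0.0092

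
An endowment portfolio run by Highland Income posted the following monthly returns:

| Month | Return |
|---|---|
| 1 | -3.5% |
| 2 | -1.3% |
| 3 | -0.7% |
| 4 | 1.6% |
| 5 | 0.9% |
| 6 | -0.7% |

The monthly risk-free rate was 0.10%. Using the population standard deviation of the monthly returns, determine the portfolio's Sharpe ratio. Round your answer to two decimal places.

Mean return μ = -3.70 / 6 = -0.6167%
Population std dev = √[16.0083 / 6] = 1.6334%
Sharpe = (μ − rf) / σ = (-0.6167 − 0.1) / 1.6334 = -0.7167 / 1.6334 = -0.4388

-0.44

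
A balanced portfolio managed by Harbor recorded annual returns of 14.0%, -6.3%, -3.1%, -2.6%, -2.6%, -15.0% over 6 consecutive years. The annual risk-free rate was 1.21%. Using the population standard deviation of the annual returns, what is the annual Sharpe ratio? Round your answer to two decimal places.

-0.44

Mean return r̄ = -15.60 / 6 = -2.6000%
Population std dev = √[443.2600 / 6] = 8.5952%
Sharpe = (r̄ − rf) / σ = (-2.6000 − 1.21) / 8.5952 = -3.8100 / 8.5952 = -0.4433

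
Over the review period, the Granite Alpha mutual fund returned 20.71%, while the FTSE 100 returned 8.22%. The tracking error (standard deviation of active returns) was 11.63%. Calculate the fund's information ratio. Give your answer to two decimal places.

1.07

IR = (Rp − Rb) / TE = (20.71% − 8.22%) / 11.63% = 12.49% / 11.63% = 1.0739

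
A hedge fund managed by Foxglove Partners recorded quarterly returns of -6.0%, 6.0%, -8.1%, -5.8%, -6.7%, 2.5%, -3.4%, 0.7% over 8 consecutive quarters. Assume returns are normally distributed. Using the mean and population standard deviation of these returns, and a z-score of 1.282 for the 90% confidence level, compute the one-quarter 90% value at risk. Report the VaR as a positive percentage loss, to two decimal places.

8.69

r̄ = (-6 + 6 − 8.1 − 5.8 − 6.7 + 2.5 − 3.4 + 0.7) / 8 = -20.80 / 8 = -2.6000%
Population σ = √[Σ(r − r̄)² / 8] = √[180.3600 / 8] = √22.5450 = 4.7482%
VaR = −(r̄ − z·σ) = −(-2.6000 − 1.282 × 4.7482) = −(-8.6872) = 8.6872%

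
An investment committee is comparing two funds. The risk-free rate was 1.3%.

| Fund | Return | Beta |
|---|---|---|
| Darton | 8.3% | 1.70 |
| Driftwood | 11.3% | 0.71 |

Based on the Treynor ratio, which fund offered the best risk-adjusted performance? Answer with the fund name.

Darton: Treynor = (8.3% − 1.3%) / 1.70 = 4.118
Driftwood: Treynor = (11.3% − 1.3%) / 0.71 = 14.085
Highest: Driftwood (14.085).

Driftwood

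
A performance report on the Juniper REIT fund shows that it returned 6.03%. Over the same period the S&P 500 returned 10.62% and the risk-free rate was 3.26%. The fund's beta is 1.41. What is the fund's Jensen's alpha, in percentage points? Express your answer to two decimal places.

-7.61

CAPM expected return = Rf + β(Rm − Rf) = 3.26% + 1.41 × (10.62% − 3.26%) = 3.26 + 1.41 × 7.36 = 13.6376%
Jensen's α = Rp − E[R] = 6.03% − 13.6376% = -7.6076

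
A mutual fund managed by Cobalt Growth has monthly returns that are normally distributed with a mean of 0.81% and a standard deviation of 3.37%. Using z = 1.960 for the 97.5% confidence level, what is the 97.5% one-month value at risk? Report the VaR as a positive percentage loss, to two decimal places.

5.80

VaR (as % loss) = −(μ − z·σ) = −(0.81% − 1.960 × 3.37%) = −(-5.7952%) = 5.7952%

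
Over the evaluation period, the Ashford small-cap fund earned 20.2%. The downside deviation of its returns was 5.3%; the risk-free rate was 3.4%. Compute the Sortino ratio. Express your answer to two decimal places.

Sortino = (Rp − Rf) / σd = (20.2% − 3.4%) / 5.3% = 16.80% / 5.3% = 3.1698

3.17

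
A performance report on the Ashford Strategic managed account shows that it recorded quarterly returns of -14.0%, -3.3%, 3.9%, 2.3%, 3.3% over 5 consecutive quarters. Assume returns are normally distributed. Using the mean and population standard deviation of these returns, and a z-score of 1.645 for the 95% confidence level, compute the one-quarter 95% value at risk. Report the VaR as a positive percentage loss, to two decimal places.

12.62

Mean return r̄ = -7.80 / 5 = -1.5600%
Σ(r − r̄)² = (-14 − (-1.5600))² + (-3.3 − (-1.5600))² + … = 226.1120
population σ = √(226.1120 / 5) = √45.2224 = 6.7248%
VaR = −(r̄ − z·σ) = −(-1.5600 − 1.645 × 6.7248) = −(-12.6223) = 12.6223%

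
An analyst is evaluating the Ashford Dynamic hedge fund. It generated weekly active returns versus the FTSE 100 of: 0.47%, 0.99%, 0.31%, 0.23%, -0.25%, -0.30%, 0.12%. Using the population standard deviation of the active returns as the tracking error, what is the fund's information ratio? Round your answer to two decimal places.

0.55

Mean return μ = 1.570 / 7 = 0.2243%
Σ(r − μ)² = (0.47 − 0.2243)² + (0.99 − 0.2243)² + (0.31 − 0.2243)² + … = 1.1648
σ = √[1.1648 / 7] = 0.4079%
IR = μ / tracking error = 0.2243 / 0.4079 = 0.5499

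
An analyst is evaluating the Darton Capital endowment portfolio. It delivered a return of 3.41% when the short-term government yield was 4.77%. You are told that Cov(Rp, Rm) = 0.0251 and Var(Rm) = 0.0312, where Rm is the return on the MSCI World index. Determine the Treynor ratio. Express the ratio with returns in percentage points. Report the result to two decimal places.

-1.69

β = Cov / Var = 0.0251 / 0.0312 = 0.8045
Treynor = (Rp − Rf) / β = (3.41% − 4.77%) / 0.8045 = -1.36 / 0.8045 = -1.6905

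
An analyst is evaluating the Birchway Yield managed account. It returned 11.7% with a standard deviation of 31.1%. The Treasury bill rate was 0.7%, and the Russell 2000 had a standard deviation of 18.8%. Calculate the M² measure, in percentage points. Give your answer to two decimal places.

Sharpe = (Rp − Rf) / σp = (11.7% − 0.7%) / 31.1% = 0.3537
M² = Rf + Sharpe × σm = 0.7% + 0.3537 × 18.8% = 7.3496%

7.35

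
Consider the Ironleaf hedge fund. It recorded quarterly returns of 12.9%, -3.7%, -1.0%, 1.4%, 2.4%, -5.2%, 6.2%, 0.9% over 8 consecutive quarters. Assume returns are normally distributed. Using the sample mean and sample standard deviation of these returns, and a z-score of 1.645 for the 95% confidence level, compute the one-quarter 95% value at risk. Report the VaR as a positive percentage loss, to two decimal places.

7.71

r̄ = (12.9 − 3.7 − 1 + 1.4 + 2.4 − 5.2 + 6.2 + 0.9) / 8 = 13.90 / 8 = 1.7375%
Sample std dev = √[230.9588 / 7] = 5.7441%
VaR = −(r̄ − z·σ) = −(1.7375 − 1.645 × 5.7441) = −(-7.7115) = 7.7115%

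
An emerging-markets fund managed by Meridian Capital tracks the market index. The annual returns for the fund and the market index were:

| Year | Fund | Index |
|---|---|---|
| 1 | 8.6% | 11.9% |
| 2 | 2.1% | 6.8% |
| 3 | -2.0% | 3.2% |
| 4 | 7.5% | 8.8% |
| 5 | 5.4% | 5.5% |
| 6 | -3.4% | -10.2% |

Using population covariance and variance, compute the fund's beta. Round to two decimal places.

r̄p = 3.0333%,  r̄m = 4.3333%
Cov = Σ(rp − r̄p)(rm − r̄m) / 6 = 26.9556
Var(rm) = Σ(rm − r̄m)² / 6 = 49.5256
β = Cov / Var = 26.9556 / 49.5256 = 0.5443

0.54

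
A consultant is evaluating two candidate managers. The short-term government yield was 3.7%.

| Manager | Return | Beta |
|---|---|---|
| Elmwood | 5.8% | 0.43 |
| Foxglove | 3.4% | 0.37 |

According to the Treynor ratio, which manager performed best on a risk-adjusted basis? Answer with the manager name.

Elmwood

Elmwood: Treynor = (5.8% − 3.7%) / 0.43 = 4.884
Foxglove: Treynor = (3.4% − 3.7%) / 0.37 = -0.811
Highest: Elmwood (4.884).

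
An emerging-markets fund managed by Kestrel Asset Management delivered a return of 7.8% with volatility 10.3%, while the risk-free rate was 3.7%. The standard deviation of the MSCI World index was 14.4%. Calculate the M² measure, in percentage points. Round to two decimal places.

9.43

Sharpe = (Rp − Rf) / σp = (7.8% − 3.7%) / 10.3% = 0.3981
M² = Rf + Sharpe × σm = 3.7% + 0.3981 × 14.4% = 9.4326%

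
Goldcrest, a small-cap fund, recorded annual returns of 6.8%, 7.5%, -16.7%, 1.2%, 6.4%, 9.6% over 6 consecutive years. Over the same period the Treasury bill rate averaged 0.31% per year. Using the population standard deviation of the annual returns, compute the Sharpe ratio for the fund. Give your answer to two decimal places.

Mean return r̄ = 14.80 / 6 = 2.4667%
Population σ = √[Σ(r − r̄)² / 6] = √[479.4333 / 6] = √79.9056 = 8.9390%
Sharpe = (r̄ − rf) / σ = (2.4667 − 0.31) / 8.9390 = 2.1567 / 8.9390 = 0.2413

0.24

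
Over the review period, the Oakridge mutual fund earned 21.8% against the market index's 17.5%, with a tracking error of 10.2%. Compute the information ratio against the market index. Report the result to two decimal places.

IR = (Rp − Rb) / TE = (21.8% − 17.5%) / 10.2% = 4.30% / 10.2% = 0.4216

0.42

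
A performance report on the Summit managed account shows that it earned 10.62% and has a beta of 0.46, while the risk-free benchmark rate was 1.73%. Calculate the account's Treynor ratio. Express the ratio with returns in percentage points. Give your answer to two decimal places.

Treynor = (Rp − Rf) / β = (10.62% − 1.73%) / 0.46 = 8.89 / 0.46 = 19.3261

19.33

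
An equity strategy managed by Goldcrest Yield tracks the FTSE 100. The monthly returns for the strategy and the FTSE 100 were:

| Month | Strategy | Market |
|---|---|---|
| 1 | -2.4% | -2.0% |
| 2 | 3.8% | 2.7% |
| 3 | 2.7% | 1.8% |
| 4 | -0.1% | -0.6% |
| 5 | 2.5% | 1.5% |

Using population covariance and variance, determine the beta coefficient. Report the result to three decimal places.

1.302

r̄p = 1.3000%,  r̄m = 0.6800%
Cov = Σ(rp − r̄p)(rm − r̄m) / 5 = 3.8620
Var(rm) = Σ(rm − r̄m)² / 5 = 2.9656
β = Cov / Var = 3.8620 / 2.9656 = 1.3023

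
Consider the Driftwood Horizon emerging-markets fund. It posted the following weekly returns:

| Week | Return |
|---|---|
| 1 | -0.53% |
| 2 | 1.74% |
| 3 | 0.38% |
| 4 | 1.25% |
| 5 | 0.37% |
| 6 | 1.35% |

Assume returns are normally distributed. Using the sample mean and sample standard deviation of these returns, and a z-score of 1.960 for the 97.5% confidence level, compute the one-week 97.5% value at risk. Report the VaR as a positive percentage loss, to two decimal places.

0.88

μ = (-0.53 + 1.74 + 0.38 + 1.25 + 0.37 + 1.35) / 6 = 4.560 / 6 = 0.7600%
Σ(r − μ)² = (-0.53 − 0.7600)² + (1.74 − 0.7600)² + … = 3.5092
sample σ = √(3.5092 / 5) = √0.7018 = 0.8377%
VaR = −(μ − z·σ) = −(0.7600 − 1.960 × 0.8377) = −(-0.8819) = 0.8819%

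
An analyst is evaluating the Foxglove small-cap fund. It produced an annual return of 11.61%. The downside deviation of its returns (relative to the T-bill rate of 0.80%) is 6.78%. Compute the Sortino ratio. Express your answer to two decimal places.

1.59

Sortino = (Rp − Rf) / σd = (11.61% − 0.80%) / 6.78% = 10.81% / 6.78% = 1.5944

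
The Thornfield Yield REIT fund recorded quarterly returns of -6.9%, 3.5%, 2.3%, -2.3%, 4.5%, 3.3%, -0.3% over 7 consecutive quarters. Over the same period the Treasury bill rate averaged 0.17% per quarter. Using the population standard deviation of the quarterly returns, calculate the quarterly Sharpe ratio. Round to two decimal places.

Mean return μ = 4.10 / 7 = 0.5857%
Σ(r − μ)² = (-6.9 − 0.5857)² + (3.5 − 0.5857)² + (2.3 − 0.5857)² + … = 99.2686
population σ = √(99.2686 / 7) = √14.1812 = 3.7658%
Sharpe = (μ − rf) / σ = (0.5857 − 0.17) / 3.7658 = 0.4157 / 3.7658 = 0.1104

0.11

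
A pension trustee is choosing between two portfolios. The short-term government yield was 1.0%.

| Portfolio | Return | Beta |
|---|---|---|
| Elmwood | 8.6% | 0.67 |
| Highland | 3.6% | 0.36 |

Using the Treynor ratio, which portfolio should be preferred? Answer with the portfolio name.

Elmwood

Elmwood: Treynor = (8.6% − 1.0%) / 0.67 = 11.343
Highland: Treynor = (3.6% − 1.0%) / 0.36 = 7.222
Highest: Elmwood (11.343).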